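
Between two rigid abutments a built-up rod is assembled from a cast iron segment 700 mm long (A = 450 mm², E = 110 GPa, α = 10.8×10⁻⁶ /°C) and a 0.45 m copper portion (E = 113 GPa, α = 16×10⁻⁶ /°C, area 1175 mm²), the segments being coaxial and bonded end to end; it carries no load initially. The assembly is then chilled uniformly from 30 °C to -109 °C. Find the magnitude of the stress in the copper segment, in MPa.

σ ≈ 99.6 MPa (tensile)

Free thermal contraction of the whole bar: Σ αᵢΔT Lᵢ = 10.8×10⁻⁶×139×700 + 16×10⁻⁶×139×450 = 2.052 mm.
The walls prevent any net length change, so an axial force P (same in every segment) develops. Compatibility: P · Σ Lᵢ/(AᵢEᵢ) = δ_free.
The series flexibility is Σ Lᵢ/(AᵢEᵢ) = 700/(450×110×10³) + 450/(1175×113×10³) = 1.753×10⁻⁵ mm/N.
P = 2.052 / 1.753×10⁻⁵ = 117000 N = 117 kN, tensile.
σ_{copper} = P / A = 117000 / 1175 = 99.6 MPa.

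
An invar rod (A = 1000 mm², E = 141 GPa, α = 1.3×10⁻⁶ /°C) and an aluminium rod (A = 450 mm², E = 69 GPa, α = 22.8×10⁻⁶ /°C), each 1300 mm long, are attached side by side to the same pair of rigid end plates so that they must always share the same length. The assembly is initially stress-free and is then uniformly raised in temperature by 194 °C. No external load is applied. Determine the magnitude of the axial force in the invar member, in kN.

The aluminium has the larger α, so on heating it would change length more than the invar if both were free. The rigid plates force a common final length, so the aluminium is put into compression and the invar into tension, with equal and opposite forces P (no external load).
Equating the net (thermal + elastic) strains gives |α₁ − α₂|·ΔT = P·[1/(A₁E₁) + 1/(A₂E₂)].
|α₁ − α₂|·ΔT = 21.5×10⁻⁶ × 194 = 0.004171.
1/(A₁E₁) + 1/(A₂E₂) = 1/(1000×141×10³) + 1/(450×69×10³) = 3.93×10⁻⁸ N⁻¹.
P = 0.004171 / 3.93×10⁻⁸ = 106100 N = 106.1 kN.

P ≈ 106 kN (tensile in the invar)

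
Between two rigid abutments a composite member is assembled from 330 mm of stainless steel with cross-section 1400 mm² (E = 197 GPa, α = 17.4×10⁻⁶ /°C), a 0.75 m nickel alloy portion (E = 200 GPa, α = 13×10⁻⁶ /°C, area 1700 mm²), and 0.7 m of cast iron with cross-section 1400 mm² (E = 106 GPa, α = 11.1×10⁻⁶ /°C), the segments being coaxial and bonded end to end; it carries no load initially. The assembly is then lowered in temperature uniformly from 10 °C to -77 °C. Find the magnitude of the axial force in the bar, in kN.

If the supports were absent, the total length change would be Σ αᵢΔT Lᵢ = 17.4×10⁻⁶×87×330 + 13×10⁻⁶×87×750 + 11.1×10⁻⁶×87×700 = 2.024 mm.
The rigid supports impose zero overall length change; the single axial force P common to all segments must satisfy P Σ Lᵢ/(AᵢEᵢ) = δ_free.
The series flexibility is Σ Lᵢ/(AᵢEᵢ) = 330/(1400×197×10³) + 750/(1700×200×10³) + 700/(1400×106×10³) = 8.119×10⁻⁶ mm/N.
P = 2.024 / 8.119×10⁻⁶ = 249300 N = 249.3 kN, tensile.

P ≈ 249 kN (tensile)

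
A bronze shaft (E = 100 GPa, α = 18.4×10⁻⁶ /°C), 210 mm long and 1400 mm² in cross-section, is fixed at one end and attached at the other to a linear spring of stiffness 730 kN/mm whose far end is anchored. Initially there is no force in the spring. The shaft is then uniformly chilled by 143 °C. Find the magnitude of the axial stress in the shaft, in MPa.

σ ≈ 138 MPa (tensile)

The unrestrained thermal change is αΔT L = 18.4×10⁻⁶ × 143 × 210 = 0.5526 mm.
With a force P in the spring, the elastic change of the shaft is PL/(AE) and that of the spring is P/k; compatibility requires their sum to equal δ_free.
P [ L/(AE) + 1/k ] = δ_free → P [ 210/(1400×100×10³) + 1/(730×10³) ] = 0.5526.
P = 0.5526 / 2.87×10⁻⁶ = 192500 N.
σ = P/A = 192500/1400 = 137.5 MPa.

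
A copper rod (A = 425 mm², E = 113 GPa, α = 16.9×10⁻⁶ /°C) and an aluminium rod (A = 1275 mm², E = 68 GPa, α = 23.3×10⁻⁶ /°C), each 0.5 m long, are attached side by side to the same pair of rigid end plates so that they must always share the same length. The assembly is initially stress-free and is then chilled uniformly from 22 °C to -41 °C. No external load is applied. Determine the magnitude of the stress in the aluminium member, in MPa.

σ ≈ 9.77 MPa (tensile)

The aluminium has the larger α, so on cooling it would change length more than the copper if both were free. The rigid plates force a common final length, so the aluminium is put into tension and the copper into compression, with equal and opposite forces P (no external load).
Setting the final lengths equal and cancelling L: (α₁ − α₂)ΔT = P/(A₁E₁) + P/(A₂E₂).
|α₁ − α₂|·ΔT = 6.4×10⁻⁶ × 63 = 0.0004032.
1/(A₁E₁) + 1/(A₂E₂) = 1/(425×113×10³) + 1/(1275×68×10³) = 3.236×10⁻⁸ N⁻¹.
P = 0.0004032 / 3.236×10⁻⁸ = 12460 N = 12.46 kN.
σ_{aluminium} = P/A₂ = 12460/1275 = 9.773 MPa, tensile.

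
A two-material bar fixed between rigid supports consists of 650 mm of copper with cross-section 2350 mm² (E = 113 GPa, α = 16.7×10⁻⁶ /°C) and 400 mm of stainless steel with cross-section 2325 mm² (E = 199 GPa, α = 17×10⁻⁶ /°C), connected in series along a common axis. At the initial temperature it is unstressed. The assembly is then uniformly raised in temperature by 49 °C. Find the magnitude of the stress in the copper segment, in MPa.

If the supports were absent, the total length change would be Σ αᵢΔT Lᵢ = 16.7×10⁻⁶×49×650 + 17×10⁻⁶×49×400 = 0.8651 mm.
The rigid supports impose zero overall length change; the single axial force P common to all segments must satisfy P Σ Lᵢ/(AᵢEᵢ) = δ_free.
The series flexibility is Σ Lᵢ/(AᵢEᵢ) = 650/(2350×113×10³) + 400/(2325×199×10³) = 3.312×10⁻⁶ mm/N.
Hence P = δ_free / Σ(L/AE) = 0.8651/3.312×10⁻⁶ = 261.2 kN (compressive).
σ_{copper} = P / A = 261200 / 2350 = 111.1 MPa.

σ ≈ 111 MPa (compressive)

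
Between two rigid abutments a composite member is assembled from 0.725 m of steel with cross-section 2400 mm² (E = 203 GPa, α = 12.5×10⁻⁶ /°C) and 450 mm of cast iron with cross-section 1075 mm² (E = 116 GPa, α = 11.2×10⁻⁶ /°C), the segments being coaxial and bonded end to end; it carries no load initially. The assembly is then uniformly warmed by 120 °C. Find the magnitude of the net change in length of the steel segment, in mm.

|ΔL| ≈ 0.593 mm

With the walls removed the bar would change length by δ_free = Σ αᵢΔT Lᵢ = 12.5×10⁻⁶×120×725 + 11.2×10⁻⁶×120×450 = 1.692 mm.
Since the ends are fixed, an axial force P builds up, equal in every segment, with P · Σ Lᵢ/(AᵢEᵢ) = δ_free.
The series flexibility is Σ Lᵢ/(AᵢEᵢ) = 725/(2400×203×10³) + 450/(1075×116×10³) = 5.097×10⁻⁶ mm/N.
So P = 1.692 / 5.097×10⁻⁶ = 332 kN, compressive.
For the steel segment, free thermal change = 12.5×10⁻⁶×120×725 = 1.087 mm and elastic change from P = 332000×725/(2400×203×10³) = 0.4941 mm; these oppose, so the net change is 0.593 mm (segment lengthens).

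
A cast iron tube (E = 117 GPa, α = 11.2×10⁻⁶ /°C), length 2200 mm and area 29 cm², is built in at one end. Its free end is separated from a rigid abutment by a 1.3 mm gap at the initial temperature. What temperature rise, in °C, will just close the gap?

The gap closes when αΔT L = 1.3 mm, since the tube is still unstressed at that instant.
ΔT = 1.3 / (11.2×10⁻⁶ × 2200) = 52.76 °C.

ΔT ≈ 52.8 °C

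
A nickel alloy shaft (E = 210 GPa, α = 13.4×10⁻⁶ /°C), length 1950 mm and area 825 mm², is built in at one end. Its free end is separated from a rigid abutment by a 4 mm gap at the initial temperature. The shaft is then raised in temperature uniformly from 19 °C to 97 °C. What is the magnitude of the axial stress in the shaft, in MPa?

Free thermal elongation = αΔT L = 13.4×10⁻⁶ × 78 × 1950 = 2.038 mm.
Since δ_free = 2.04 mm is less than the 4 mm gap, the shaft never touches the wall. No axial force develops.

σ ≈ 0 MPa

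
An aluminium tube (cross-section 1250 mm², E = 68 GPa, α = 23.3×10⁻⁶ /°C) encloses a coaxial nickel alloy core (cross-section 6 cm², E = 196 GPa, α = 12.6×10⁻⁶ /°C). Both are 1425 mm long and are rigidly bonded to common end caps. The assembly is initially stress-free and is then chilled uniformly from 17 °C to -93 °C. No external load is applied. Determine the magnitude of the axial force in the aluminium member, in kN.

Equilibrium of a rigid end plate with no external load gives equal and opposite internal forces ±P in the two members. Since α_{aluminium} > α_{nickel alloy}, cooling drives the aluminium into tension and the nickel alloy into compression.
Compatibility of the two members (thermal + elastic change equal): (α₁ − α₂)ΔT = P·[1/(A₁E₁) + 1/(A₂E₂)].
|α₁ − α₂|·ΔT = 10.7×10⁻⁶ × 110 = 0.001177.
1/(A₁E₁) + 1/(A₂E₂) = 1/(1250×68×10³) + 1/(600×196×10³) = 2.027×10⁻⁸ N⁻¹.
P = 0.001177 / 2.027×10⁻⁸ = 58070 N = 58.07 kN.

P ≈ 58.1 kN (tensile in the aluminium)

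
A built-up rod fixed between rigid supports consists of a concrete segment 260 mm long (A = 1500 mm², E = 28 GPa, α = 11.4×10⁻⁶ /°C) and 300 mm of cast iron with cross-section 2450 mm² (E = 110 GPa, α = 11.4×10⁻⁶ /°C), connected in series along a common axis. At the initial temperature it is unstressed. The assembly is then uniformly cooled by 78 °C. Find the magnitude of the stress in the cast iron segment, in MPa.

σ ≈ 27.8 MPa (tensile)

If the supports were absent, the total length change would be Σ αᵢΔT Lᵢ = 11.4×10⁻⁶×78×260 + 11.4×10⁻⁶×78×300 = 0.498 mm.
The rigid supports impose zero overall length change; the single axial force P common to all segments must satisfy P Σ Lᵢ/(AᵢEᵢ) = δ_free.
Σ Lᵢ/(AᵢEᵢ) = 260/(1500×28×10³) + 300/(2450×110×10³) = 7.304×10⁻⁶ mm/N.
So P = 0.498 / 7.304×10⁻⁶ = 68.18 kN, tensile.
σ_{cast iron} = P / A = 68180 / 2450 = 27.83 MPa.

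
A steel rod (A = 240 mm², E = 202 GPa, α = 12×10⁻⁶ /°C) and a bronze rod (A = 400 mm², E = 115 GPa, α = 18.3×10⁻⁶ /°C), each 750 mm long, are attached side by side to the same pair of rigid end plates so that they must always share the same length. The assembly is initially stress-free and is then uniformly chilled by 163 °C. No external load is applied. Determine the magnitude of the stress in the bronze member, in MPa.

Both members must finish at the same length. With the larger α, the bronze tends to over-contract; the plates restrain it, putting the bronze in tension and the steel in compression. With no external load the two internal forces are equal and opposite, magnitude P.
Equating the net (thermal + elastic) strains gives |α₁ − α₂|·ΔT = P·[1/(A₁E₁) + 1/(A₂E₂)].
|α₁ − α₂|·ΔT = 6.3×10⁻⁶ × 163 = 0.001027.
1/(A₁E₁) + 1/(A₂E₂) = 1/(240×202×10³) + 1/(400×115×10³) = 4.237×10⁻⁸ N⁻¹.
P = 0.001027 / 4.237×10⁻⁸ = 24240 N = 24.24 kN.
σ_{bronze} = P/A₂ = 24240/400 = 60.6 MPa, tensile.

σ ≈ 60.6 MPa (tensile)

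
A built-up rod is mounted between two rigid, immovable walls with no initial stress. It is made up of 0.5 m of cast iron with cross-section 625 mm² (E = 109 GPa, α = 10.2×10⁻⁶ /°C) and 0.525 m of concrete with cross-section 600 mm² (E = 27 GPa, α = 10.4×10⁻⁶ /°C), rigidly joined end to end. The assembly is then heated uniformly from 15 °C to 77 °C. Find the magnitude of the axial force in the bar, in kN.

P ≈ 16.5 kN (compressive)

Free thermal expansion of the whole bar: Σ αᵢΔT Lᵢ = 10.2×10⁻⁶×62×500 + 10.4×10⁻⁶×62×525 = 0.6547 mm.
Since the ends are fixed, an axial force P builds up, equal in every segment, with P · Σ Lᵢ/(AᵢEᵢ) = δ_free.
Σ Lᵢ/(AᵢEᵢ) = 500/(625×109×10³) + 525/(600×27×10³) = 3.975×10⁻⁵ mm/N.
Hence P = δ_free / Σ(L/AE) = 0.6547/3.975×10⁻⁵ = 16.47 kN (compressive).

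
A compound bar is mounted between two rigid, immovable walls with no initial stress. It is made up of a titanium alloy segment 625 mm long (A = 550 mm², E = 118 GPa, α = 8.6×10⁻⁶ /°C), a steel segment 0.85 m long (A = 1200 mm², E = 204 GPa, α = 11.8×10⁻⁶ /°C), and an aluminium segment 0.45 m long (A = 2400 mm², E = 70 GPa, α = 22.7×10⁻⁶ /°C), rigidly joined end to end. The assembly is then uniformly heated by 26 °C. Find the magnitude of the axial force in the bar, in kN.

With the walls removed the bar would change length by δ_free = Σ αᵢΔT Lᵢ = 8.6×10⁻⁶×26×625 + 11.8×10⁻⁶×26×850 + 22.7×10⁻⁶×26×450 = 0.6661 mm.
The walls prevent any net length change, so an axial force P (same in every segment) develops. Compatibility: P · Σ Lᵢ/(AᵢEᵢ) = δ_free.
The series flexibility is Σ Lᵢ/(AᵢEᵢ) = 625/(550×118×10³) + 850/(1200×204×10³) + 450/(2400×70×10³) = 1.578×10⁻⁵ mm/N.
P = 0.6661 / 1.578×10⁻⁵ = 42210 N = 42.21 kN, compressive.

P ≈ 42.2 kN (compressive)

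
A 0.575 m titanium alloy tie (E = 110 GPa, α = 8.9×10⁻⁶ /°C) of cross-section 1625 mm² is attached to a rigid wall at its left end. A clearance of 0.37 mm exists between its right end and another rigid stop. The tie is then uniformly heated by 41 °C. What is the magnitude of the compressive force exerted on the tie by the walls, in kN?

P ≈ 0 kN

If the wall were absent the tie would grow by αΔT L = 8.9×10⁻⁶ × 41 × 575 = 0.2098 mm.
Since δ_free = 0.21 mm is less than the 0.37 mm gap, the tie never touches the wall. No axial force develops.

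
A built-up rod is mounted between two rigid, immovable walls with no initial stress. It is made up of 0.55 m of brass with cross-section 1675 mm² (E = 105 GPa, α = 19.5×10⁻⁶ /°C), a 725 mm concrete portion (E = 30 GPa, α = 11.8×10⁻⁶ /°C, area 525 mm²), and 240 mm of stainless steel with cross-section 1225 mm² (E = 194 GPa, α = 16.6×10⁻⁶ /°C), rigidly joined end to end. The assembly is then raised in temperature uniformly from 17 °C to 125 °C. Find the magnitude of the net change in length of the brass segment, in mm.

|ΔL| ≈ 1 mm

With the walls removed the bar would change length by δ_free = Σ αᵢΔT Lᵢ = 19.5×10⁻⁶×108×550 + 11.8×10⁻⁶×108×725 + 16.6×10⁻⁶×108×240 = 2.513 mm.
The walls prevent any net length change, so an axial force P (same in every segment) develops. Compatibility: P · Σ Lᵢ/(AᵢEᵢ) = δ_free.
Σ Lᵢ/(AᵢEᵢ) = 550/(1675×105×10³) + 725/(525×30×10³) + 240/(1225×194×10³) = 5.017×10⁻⁵ mm/N.
Hence P = δ_free / Σ(L/AE) = 2.513/5.017×10⁻⁵ = 50.08 kN (compressive).
For the brass segment, free thermal change = 19.5×10⁻⁶×108×550 = 1.158 mm and elastic change from P = 50080×550/(1675×105×10³) = 0.1566 mm; these oppose, so the net change is 1 mm (segment lengthens).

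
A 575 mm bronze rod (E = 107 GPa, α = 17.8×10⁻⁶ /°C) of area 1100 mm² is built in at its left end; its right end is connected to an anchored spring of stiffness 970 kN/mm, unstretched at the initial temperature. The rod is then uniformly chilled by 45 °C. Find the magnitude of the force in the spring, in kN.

P ≈ 77.8 kN

The unrestrained thermal change is αΔT L = 17.8×10⁻⁶ × 45 × 575 = 0.4606 mm.
Let P be the tensile force in the spring. The rod extends elastically by PL/(AE) and the spring stretches by P/k; together these equal δ_free.
So P = δ_free / [L/(AE) + 1/k] = 0.4606 / [ 575/(1100×107×10³) + 1/(970×10³) ].
P = 0.4606 / 5.916×10⁻⁶ = 77850 N.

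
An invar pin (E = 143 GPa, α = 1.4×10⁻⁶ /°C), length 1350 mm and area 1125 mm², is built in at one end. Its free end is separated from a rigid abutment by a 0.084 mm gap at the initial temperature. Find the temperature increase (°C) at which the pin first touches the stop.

The gap closes when αΔT L = 0.084 mm, since the pin is still unstressed at that instant.
ΔT = 0.084 / (1.4×10⁻⁶ × 1350) = 44.44 °C.

ΔT ≈ 44.4 °C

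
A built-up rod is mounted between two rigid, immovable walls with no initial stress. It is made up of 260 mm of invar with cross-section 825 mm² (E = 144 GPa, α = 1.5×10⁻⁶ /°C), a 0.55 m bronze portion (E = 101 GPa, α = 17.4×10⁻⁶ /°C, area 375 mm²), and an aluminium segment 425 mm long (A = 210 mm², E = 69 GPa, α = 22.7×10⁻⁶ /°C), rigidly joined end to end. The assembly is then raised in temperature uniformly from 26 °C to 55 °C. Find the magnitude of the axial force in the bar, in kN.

P ≈ 12.4 kN (compressive)

If the supports were absent, the total length change would be Σ αᵢΔT Lᵢ = 1.5×10⁻⁶×29×260 + 17.4×10⁻⁶×29×550 + 22.7×10⁻⁶×29×425 = 0.5686 mm.
Since the ends are fixed, an axial force P builds up, equal in every segment, with P · Σ Lᵢ/(AᵢEᵢ) = δ_free.
Σ Lᵢ/(AᵢEᵢ) = 260/(825×144×10³) + 550/(375×101×10³) + 425/(210×69×10³) = 4.604×10⁻⁵ mm/N.
P = 0.5686 / 4.604×10⁻⁵ = 12350 N = 12.35 kN, compressive.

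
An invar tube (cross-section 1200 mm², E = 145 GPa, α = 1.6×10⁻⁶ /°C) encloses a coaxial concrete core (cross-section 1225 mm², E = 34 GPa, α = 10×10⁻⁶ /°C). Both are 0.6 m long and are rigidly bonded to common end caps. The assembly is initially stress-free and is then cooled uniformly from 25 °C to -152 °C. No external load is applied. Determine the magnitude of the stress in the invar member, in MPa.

Equilibrium of a rigid end plate with no external load gives equal and opposite internal forces ±P in the two members. Since α_{concrete} > α_{invar}, cooling drives the concrete into tension and the invar into compression.
Compatibility of the two members (thermal + elastic change equal): (α₁ − α₂)ΔT = P·[1/(A₁E₁) + 1/(A₂E₂)].
|α₁ − α₂|·ΔT = 8.4×10⁻⁶ × 177 = 0.001487.
1/(A₁E₁) + 1/(A₂E₂) = 1/(1200×145×10³) + 1/(1225×34×10³) = 2.976×10⁻⁸ N⁻¹.
P = 0.001487 / 2.976×10⁻⁸ = 49970 N = 49.97 kN.
σ_{invar} = P/A₁ = 49970/1200 = 41.64 MPa, compressive.

σ ≈ 41.6 MPa (compressive)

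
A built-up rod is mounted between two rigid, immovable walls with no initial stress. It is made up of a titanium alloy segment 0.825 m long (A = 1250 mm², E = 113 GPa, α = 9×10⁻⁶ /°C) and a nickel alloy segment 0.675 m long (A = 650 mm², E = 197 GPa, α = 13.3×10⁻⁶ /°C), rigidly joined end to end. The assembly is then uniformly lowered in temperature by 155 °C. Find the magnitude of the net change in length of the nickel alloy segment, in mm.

|ΔL| ≈ 0.185 mm

With the walls removed the bar would change length by δ_free = Σ αᵢΔT Lᵢ = 9×10⁻⁶×155×825 + 13.3×10⁻⁶×155×675 = 2.542 mm.
The walls prevent any net length change, so an axial force P (same in every segment) develops. Compatibility: P · Σ Lᵢ/(AᵢEᵢ) = δ_free.
The series flexibility is Σ Lᵢ/(AᵢEᵢ) = 825/(1250×113×10³) + 675/(650×197×10³) = 1.111×10⁻⁵ mm/N.
P = 2.542 / 1.111×10⁻⁵ = 228800 N = 228.8 kN, tensile.
For the nickel alloy segment, free thermal change = 13.3×10⁻⁶×155×675 = 1.392 mm and elastic change from P = 228800×675/(650×197×10³) = 1.206 mm; these oppose, so the net change is 0.185 mm (segment shortens).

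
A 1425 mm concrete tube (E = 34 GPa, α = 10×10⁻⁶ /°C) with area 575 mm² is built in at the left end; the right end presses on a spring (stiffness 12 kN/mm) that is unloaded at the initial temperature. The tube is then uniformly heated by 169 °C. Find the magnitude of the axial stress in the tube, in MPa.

σ ≈ 26.8 MPa (compressive)

If the spring were absent the tube would lengthen by αΔT L = 10×10⁻⁶ × 169 × 1425 = 2.408 mm.
Let P be the compressive force at the spring. The tube shortens elastically by PL/(AE) and the spring compresses by P/k; together these equal δ_free.
So P = δ_free / [L/(AE) + 1/k] = 2.408 / [ 1425/(575×34×10³) + 1/(12×10³) ].
P = 2.408 / 0.0001562 = 15420 N.
σ = P/A = 15420/575 = 26.81 MPa.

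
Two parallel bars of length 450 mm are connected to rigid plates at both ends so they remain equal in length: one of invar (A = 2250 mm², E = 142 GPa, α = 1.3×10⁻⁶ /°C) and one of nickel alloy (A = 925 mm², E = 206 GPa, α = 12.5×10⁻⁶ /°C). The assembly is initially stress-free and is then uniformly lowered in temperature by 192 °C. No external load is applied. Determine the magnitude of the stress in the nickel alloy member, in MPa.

σ ≈ 277 MPa (tensile)

The nickel alloy has the larger α, so on cooling it would change length more than the invar if both were free. The rigid plates force a common final length, so the nickel alloy is put into tension and the invar into compression, with equal and opposite forces P (no external load).
Equating the net (thermal + elastic) strains gives |α₁ − α₂|·ΔT = P·[1/(A₁E₁) + 1/(A₂E₂)].
|α₁ − α₂|·ΔT = 11.2×10⁻⁶ × 192 = 0.00215.
1/(A₁E₁) + 1/(A₂E₂) = 1/(2250×142×10³) + 1/(925×206×10³) = 8.378×10⁻⁹ N⁻¹.
P = 0.00215 / 8.378×10⁻⁹ = 256700 N = 256.7 kN.
σ_{nickel alloy} = P/A₂ = 256700/925 = 277.5 MPa, tensile.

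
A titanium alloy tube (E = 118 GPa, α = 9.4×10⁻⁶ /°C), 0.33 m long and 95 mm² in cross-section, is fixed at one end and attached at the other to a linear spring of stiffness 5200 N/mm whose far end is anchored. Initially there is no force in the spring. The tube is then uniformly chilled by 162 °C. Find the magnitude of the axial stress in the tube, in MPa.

σ ≈ 23.9 MPa (tensile)

Free thermal contraction: δ_free = αΔT L = 9.4×10⁻⁶ × 162 × 330 = 0.5025 mm.
Let P be the tensile force in the spring. The tube extends elastically by PL/(AE) and the spring stretches by P/k; together these equal δ_free.
P [ L/(AE) + 1/k ] = δ_free → P [ 330/(95×118×10³) + 1/(5200) ] = 0.5025.
P = 0.5025 / 0.0002217 = 2266 N.
σ = P/A = 2266/95 = 23.85 MPa.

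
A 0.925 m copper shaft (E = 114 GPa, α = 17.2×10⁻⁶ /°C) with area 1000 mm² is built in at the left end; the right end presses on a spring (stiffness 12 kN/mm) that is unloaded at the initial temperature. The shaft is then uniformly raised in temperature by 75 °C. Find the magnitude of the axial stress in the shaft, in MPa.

If the spring were absent the shaft would lengthen by αΔT L = 17.2×10⁻⁶ × 75 × 925 = 1.193 mm.
With a force P in the spring, the elastic change of the shaft is PL/(AE) and that of the spring is P/k; compatibility requires their sum to equal δ_free.
P [ L/(AE) + 1/k ] = δ_free → P [ 925/(1000×114×10³) + 1/(12×10³) ] = 1.193.
P = 1.193 / 9.145×10⁻⁵ = 13050 N.
σ = P/A = 13050/1000 = 13.05 MPa.

σ ≈ 13 MPa (compressive)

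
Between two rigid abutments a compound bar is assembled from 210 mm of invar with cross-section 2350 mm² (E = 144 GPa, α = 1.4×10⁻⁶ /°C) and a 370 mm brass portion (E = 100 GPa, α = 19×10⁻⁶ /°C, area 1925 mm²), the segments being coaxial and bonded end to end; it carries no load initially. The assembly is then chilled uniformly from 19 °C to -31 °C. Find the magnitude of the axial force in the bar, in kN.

P ≈ 144 kN (tensile)

With the walls removed the bar would change length by δ_free = Σ αᵢΔT Lᵢ = 1.4×10⁻⁶×50×210 + 19×10⁻⁶×50×370 = 0.3662 mm.
Since the ends are fixed, an axial force P builds up, equal in every segment, with P · Σ Lᵢ/(AᵢEᵢ) = δ_free.
The series flexibility is Σ Lᵢ/(AᵢEᵢ) = 210/(2350×144×10³) + 370/(1925×100×10³) = 2.543×10⁻⁶ mm/N.
Hence P = δ_free / Σ(L/AE) = 0.3662/2.543×10⁻⁶ = 144 kN (tensile).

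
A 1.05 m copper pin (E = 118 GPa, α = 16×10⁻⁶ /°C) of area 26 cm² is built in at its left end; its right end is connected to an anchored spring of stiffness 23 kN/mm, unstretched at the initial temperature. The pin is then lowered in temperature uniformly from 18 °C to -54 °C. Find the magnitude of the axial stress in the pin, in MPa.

σ ≈ 9.92 MPa (tensile)

If the spring were absent the pin would shorten by αΔT L = 16×10⁻⁶ × 72 × 1050 = 1.21 mm.
With a force P in the spring, the elastic change of the pin is PL/(AE) and that of the spring is P/k; compatibility requires their sum to equal δ_free.
P [ L/(AE) + 1/k ] = δ_free → P [ 1050/(2600×118×10³) + 1/(23×10³) ] = 1.21.
P = 1.21 / 4.69×10⁻⁵ = 25790 N.
σ = P/A = 25790/2600 = 9.919 MPa.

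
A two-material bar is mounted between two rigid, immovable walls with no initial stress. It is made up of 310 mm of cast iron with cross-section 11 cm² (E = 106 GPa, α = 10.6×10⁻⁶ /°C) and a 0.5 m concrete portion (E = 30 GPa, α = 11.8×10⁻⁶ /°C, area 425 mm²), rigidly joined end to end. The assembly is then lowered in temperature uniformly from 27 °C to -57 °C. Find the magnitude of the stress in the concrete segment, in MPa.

σ ≈ 43.4 MPa (tensile)

With the walls removed the bar would change length by δ_free = Σ αᵢΔT Lᵢ = 10.6×10⁻⁶×84×310 + 11.8×10⁻⁶×84×500 = 0.7716 mm.
The rigid supports impose zero overall length change; the single axial force P common to all segments must satisfy P Σ Lᵢ/(AᵢEᵢ) = δ_free.
Σ Lᵢ/(AᵢEᵢ) = 310/(1100×106×10³) + 500/(425×30×10³) = 4.187×10⁻⁵ mm/N.
P = 0.7716 / 4.187×10⁻⁵ = 18430 N = 18.43 kN, tensile.
σ_{concrete} = P / A = 18430 / 425 = 43.36 MPa.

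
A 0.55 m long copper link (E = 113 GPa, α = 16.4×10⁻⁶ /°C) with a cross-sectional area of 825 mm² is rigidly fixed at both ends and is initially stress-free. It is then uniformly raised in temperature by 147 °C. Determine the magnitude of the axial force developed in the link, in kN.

P ≈ 225 kN (compressive)

With zero net strain, σ = E·αΔT = 113 GPa × 16.4×10⁻⁶ × 147 = 272.4 MPa.
P = AEαΔT = 825 × 113×10³ × 16.4×10⁻⁶ × 147 = 224.7 kN (compressive).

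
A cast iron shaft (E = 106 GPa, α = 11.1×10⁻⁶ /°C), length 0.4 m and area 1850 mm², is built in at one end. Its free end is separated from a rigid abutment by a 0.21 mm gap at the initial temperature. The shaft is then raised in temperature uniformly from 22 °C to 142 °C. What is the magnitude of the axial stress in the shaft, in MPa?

Unrestrained expansion: δ_free = αΔT L = 11.1×10⁻⁶ × 120 × 400 = 0.5328 mm.
This exceeds the 0.21 mm gap, so the wall pushes back. The portion of expansion that must be recovered elastically is δ_free − gap = 0.5328 − 0.21 = 0.3228 mm.
That suppressed elongation corresponds to σ = E·Δ/L = 106×10³ × 0.3228/400 = 85.54 MPa.

σ ≈ 85.5 MPa (compressive)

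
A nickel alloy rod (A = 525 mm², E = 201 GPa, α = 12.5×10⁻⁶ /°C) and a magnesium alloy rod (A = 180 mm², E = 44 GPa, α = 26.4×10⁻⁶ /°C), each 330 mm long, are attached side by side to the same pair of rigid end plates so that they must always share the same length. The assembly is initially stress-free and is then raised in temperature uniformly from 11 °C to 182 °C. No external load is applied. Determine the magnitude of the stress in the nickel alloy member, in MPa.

Both members must finish at the same length. With the larger α, the magnesium alloy tends to over-expand; the plates restrain it, putting the magnesium alloy in compression and the nickel alloy in tension. With no external load the two internal forces are equal and opposite, magnitude P.
Setting the final lengths equal and cancelling L: (α₁ − α₂)ΔT = P/(A₁E₁) + P/(A₂E₂).
|α₁ − α₂|·ΔT = 13.9×10⁻⁶ × 171 = 0.002377.
1/(A₁E₁) + 1/(A₂E₂) = 1/(525×201×10³) + 1/(180×44×10³) = 1.357×10⁻⁷ N⁻¹.
So P = 0.002377 / 1.357×10⁻⁷ = 17.51 kN.
σ_{nickel alloy} = P/A₁ = 17510/525 = 33.35 MPa, tensile.

σ ≈ 33.4 MPa (tensile)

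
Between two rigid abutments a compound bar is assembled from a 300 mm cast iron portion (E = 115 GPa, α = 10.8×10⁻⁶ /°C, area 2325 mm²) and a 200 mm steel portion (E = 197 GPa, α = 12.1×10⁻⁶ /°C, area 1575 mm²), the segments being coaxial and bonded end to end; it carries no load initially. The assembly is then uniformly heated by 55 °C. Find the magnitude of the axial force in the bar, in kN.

If the supports were absent, the total length change would be Σ αᵢΔT Lᵢ = 10.8×10⁻⁶×55×300 + 12.1×10⁻⁶×55×200 = 0.3113 mm.
Since the ends are fixed, an axial force P builds up, equal in every segment, with P · Σ Lᵢ/(AᵢEᵢ) = δ_free.
The series flexibility is Σ Lᵢ/(AᵢEᵢ) = 300/(2325×115×10³) + 200/(1575×197×10³) = 1.767×10⁻⁶ mm/N.
So P = 0.3113 / 1.767×10⁻⁶ = 176.2 kN, compressive.

P ≈ 176 kN (compressive)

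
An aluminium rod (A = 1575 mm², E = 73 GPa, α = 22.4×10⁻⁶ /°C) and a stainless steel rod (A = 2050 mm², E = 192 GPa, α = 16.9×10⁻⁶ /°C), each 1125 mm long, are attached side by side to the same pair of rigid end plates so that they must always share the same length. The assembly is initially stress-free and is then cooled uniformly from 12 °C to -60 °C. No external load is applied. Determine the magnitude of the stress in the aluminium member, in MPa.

The aluminium has the larger α, so on cooling it would change length more than the stainless steel if both were free. The rigid plates force a common final length, so the aluminium is put into tension and the stainless steel into compression, with equal and opposite forces P (no external load).
Compatibility of the two members (thermal + elastic change equal): (α₁ − α₂)ΔT = P·[1/(A₁E₁) + 1/(A₂E₂)].
|α₁ − α₂|·ΔT = 5.5×10⁻⁶ × 72 = 0.000396.
1/(A₁E₁) + 1/(A₂E₂) = 1/(1575×73×10³) + 1/(2050×192×10³) = 1.124×10⁻⁸ N⁻¹.
P = 0.000396 / 1.124×10⁻⁸ = 35240 N = 35.24 kN.
σ_{aluminium} = P/A₁ = 35240/1575 = 22.37 MPa, tensile.

σ ≈ 22.4 MPa (tensile)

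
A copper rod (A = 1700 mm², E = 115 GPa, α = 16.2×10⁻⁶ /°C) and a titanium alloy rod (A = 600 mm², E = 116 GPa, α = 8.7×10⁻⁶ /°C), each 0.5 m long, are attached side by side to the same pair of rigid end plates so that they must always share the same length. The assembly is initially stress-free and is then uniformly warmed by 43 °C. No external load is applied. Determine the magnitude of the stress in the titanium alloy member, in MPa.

σ ≈ 27.6 MPa (tensile)

Equilibrium of a rigid end plate with no external load gives equal and opposite internal forces ±P in the two members. Since α_{copper} > α_{titanium alloy}, heating drives the copper into compression and the titanium alloy into tension.
Equating the net (thermal + elastic) strains gives |α₁ − α₂|·ΔT = P·[1/(A₁E₁) + 1/(A₂E₂)].
|α₁ − α₂|·ΔT = 7.5×10⁻⁶ × 43 = 0.0003225.
1/(A₁E₁) + 1/(A₂E₂) = 1/(1700×115×10³) + 1/(600×116×10³) = 1.948×10⁻⁸ N⁻¹.
P = 0.0003225 / 1.948×10⁻⁸ = 16550 N = 16.55 kN.
σ_{titanium alloy} = P/A₂ = 16550/600 = 27.59 MPa, tensile.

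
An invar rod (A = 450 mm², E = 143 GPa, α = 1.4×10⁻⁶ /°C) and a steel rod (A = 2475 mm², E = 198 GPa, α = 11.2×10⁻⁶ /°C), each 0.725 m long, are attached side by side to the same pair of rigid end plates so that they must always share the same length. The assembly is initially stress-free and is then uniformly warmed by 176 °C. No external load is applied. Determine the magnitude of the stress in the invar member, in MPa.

Equilibrium of a rigid end plate with no external load gives equal and opposite internal forces ±P in the two members. Since α_{steel} > α_{invar}, heating drives the steel into compression and the invar into tension.
Equating the net (thermal + elastic) strains gives |α₁ − α₂|·ΔT = P·[1/(A₁E₁) + 1/(A₂E₂)].
|α₁ − α₂|·ΔT = 9.8×10⁻⁶ × 176 = 0.001725.
1/(A₁E₁) + 1/(A₂E₂) = 1/(450×143×10³) + 1/(2475×198×10³) = 1.758×10⁻⁸ N⁻¹.
So P = 0.001725 / 1.758×10⁻⁸ = 98.11 kN.
σ_{invar} = P/A₁ = 98110/450 = 218 MPa, tensile.

σ ≈ 218 MPa (tensile)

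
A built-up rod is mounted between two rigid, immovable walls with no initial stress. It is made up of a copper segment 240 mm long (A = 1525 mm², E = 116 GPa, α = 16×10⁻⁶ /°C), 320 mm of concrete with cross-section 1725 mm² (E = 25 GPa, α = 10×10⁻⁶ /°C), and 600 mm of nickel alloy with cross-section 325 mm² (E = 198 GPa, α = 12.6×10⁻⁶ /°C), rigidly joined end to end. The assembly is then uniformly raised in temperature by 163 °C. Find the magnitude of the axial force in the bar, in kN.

With the walls removed the bar would change length by δ_free = Σ αᵢΔT Lᵢ = 16×10⁻⁶×163×240 + 10×10⁻⁶×163×320 + 12.6×10⁻⁶×163×600 = 2.38 mm.
The walls prevent any net length change, so an axial force P (same in every segment) develops. Compatibility: P · Σ Lᵢ/(AᵢEᵢ) = δ_free.
Σ Lᵢ/(AᵢEᵢ) = 240/(1525×116×10³) + 320/(1725×25×10³) + 600/(325×198×10³) = 1.81×10⁻⁵ mm/N.
P = 2.38 / 1.81×10⁻⁵ = 131500 N = 131.5 kN, compressive.

P ≈ 131 kN (compressive)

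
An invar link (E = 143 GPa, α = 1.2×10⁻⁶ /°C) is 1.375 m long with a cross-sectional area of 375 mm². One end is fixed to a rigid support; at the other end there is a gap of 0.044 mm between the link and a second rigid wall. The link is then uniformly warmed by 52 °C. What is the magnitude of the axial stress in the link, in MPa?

Free thermal elongation = αΔT L = 1.2×10⁻⁶ × 52 × 1375 = 0.0858 mm.
The gap closes (δ_free > 0.044 mm) and the wall then resists a further 0.0858 − 0.044 = 0.0418 mm of expansion.
Compatibility: PL/(AE) = 0.0418 mm, so σ = P/A = E × (0.0418/1375) = 4.347 MPa.

σ ≈ 4.35 MPa (compressive)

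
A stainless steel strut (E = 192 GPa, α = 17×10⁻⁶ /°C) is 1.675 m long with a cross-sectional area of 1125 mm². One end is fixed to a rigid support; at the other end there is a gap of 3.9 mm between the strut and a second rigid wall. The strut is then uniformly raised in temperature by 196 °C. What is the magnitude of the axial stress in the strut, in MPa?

Free thermal elongation = αΔT L = 17×10⁻⁶ × 196 × 1675 = 5.581 mm.
After closing the 3.9 mm clearance, 5.581 − 3.9 = 1.681 mm of expansion remains to be suppressed by the wall.
Compatibility: PL/(AE) = 1.681 mm, so σ = P/A = E × (1.681/1675) = 192.7 MPa.

σ ≈ 193 MPa (compressive)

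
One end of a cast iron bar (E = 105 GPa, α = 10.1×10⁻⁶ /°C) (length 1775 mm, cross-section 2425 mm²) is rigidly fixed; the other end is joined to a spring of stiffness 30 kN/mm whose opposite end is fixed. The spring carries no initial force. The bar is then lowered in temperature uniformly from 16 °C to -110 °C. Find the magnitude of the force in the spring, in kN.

Free thermal contraction: δ_free = αΔT L = 10.1×10⁻⁶ × 126 × 1775 = 2.259 mm.
With a force P in the spring, the elastic change of the bar is PL/(AE) and that of the spring is P/k; compatibility requires their sum to equal δ_free.
So P = δ_free / [L/(AE) + 1/k] = 2.259 / [ 1775/(2425×105×10³) + 1/(30×10³) ].
P = 2.259 / 4.03×10⁻⁵ = 56050 N.

P ≈ 56 kN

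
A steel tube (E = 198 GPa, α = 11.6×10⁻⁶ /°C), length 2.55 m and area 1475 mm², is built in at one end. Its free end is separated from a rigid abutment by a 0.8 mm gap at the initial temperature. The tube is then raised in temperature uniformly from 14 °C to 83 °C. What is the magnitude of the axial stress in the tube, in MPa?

Unrestrained expansion: δ_free = αΔT L = 11.6×10⁻⁶ × 69 × 2550 = 2.041 mm.
The gap closes (δ_free > 0.8 mm) and the wall then resists a further 2.041 − 0.8 = 1.241 mm of expansion.
Compatibility: PL/(AE) = 1.241 mm, so σ = P/A = E × (1.241/2550) = 96.36 MPa.

σ ≈ 96.4 MPa (compressive)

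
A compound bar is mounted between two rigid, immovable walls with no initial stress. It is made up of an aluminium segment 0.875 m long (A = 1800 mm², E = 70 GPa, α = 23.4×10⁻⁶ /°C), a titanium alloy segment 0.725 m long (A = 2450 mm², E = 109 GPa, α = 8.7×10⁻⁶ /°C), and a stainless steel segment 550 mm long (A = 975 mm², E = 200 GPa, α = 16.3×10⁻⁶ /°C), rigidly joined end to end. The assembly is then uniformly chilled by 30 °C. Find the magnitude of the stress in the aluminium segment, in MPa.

Free thermal contraction of the whole bar: Σ αᵢΔT Lᵢ = 23.4×10⁻⁶×30×875 + 8.7×10⁻⁶×30×725 + 16.3×10⁻⁶×30×550 = 1.072 mm.
Since the ends are fixed, an axial force P builds up, equal in every segment, with P · Σ Lᵢ/(AᵢEᵢ) = δ_free.
Σ Lᵢ/(AᵢEᵢ) = 875/(1800×70×10³) + 725/(2450×109×10³) + 550/(975×200×10³) = 1.248×10⁻⁵ mm/N.
P = 1.072 / 1.248×10⁻⁵ = 85930 N = 85.93 kN, tensile.
σ_{aluminium} = P / A = 85930 / 1800 = 47.74 MPa.

σ ≈ 47.7 MPa (tensile)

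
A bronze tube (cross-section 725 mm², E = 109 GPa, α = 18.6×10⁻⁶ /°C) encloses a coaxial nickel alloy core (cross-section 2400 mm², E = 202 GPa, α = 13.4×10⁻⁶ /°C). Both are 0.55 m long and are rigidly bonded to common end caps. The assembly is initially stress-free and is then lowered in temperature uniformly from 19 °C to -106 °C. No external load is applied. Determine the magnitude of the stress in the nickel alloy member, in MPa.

σ ≈ 18.4 MPa (compressive)

Both members must finish at the same length. With the larger α, the bronze tends to over-contract; the plates restrain it, putting the bronze in tension and the nickel alloy in compression. With no external load the two internal forces are equal and opposite, magnitude P.
Equating the net (thermal + elastic) strains gives |α₁ − α₂|·ΔT = P·[1/(A₁E₁) + 1/(A₂E₂)].
|α₁ − α₂|·ΔT = 5.2×10⁻⁶ × 125 = 0.00065.
1/(A₁E₁) + 1/(A₂E₂) = 1/(725×109×10³) + 1/(2400×202×10³) = 1.472×10⁻⁸ N⁻¹.
P = 0.00065 / 1.472×10⁻⁸ = 44170 N = 44.17 kN.
σ_{nickel alloy} = P/A₂ = 44170/2400 = 18.4 MPa, compressive.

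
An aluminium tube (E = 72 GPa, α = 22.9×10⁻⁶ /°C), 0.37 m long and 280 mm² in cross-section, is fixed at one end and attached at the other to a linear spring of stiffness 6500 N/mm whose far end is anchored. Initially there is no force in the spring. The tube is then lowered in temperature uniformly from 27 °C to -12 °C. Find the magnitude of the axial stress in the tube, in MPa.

σ ≈ 6.85 MPa (tensile)

Free thermal contraction: δ_free = αΔT L = 22.9×10⁻⁶ × 39 × 370 = 0.3304 mm.
Let P be the tensile force in the spring. The tube extends elastically by PL/(AE) and the spring stretches by P/k; together these equal δ_free.
So P = δ_free / [L/(AE) + 1/k] = 0.3304 / [ 370/(280×72×10³) + 1/(6500) ].
P = 0.3304 / 0.0001722 = 1919 N.
σ = P/A = 1919/280 = 6.853 MPa.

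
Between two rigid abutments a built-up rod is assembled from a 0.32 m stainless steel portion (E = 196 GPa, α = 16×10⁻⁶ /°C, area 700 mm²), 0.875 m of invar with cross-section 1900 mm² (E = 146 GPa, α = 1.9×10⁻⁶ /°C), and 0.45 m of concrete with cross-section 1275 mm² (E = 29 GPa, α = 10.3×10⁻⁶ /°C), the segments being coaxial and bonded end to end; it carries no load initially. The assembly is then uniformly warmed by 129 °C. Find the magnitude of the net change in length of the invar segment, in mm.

With the walls removed the bar would change length by δ_free = Σ αᵢΔT Lᵢ = 16×10⁻⁶×129×320 + 1.9×10⁻⁶×129×875 + 10.3×10⁻⁶×129×450 = 1.473 mm.
The walls prevent any net length change, so an axial force P (same in every segment) develops. Compatibility: P · Σ Lᵢ/(AᵢEᵢ) = δ_free.
Σ Lᵢ/(AᵢEᵢ) = 320/(700×196×10³) + 875/(1900×146×10³) + 450/(1275×29×10³) = 1.766×10⁻⁵ mm/N.
Hence P = δ_free / Σ(L/AE) = 1.473/1.766×10⁻⁵ = 83.41 kN (compressive).
For the invar segment, free thermal change = 1.9×10⁻⁶×129×875 = 0.2145 mm and elastic change from P = 83410×875/(1900×146×10³) = 0.2631 mm; these oppose, so the net change is 0.0487 mm (segment shortens).

|ΔL| ≈ 0.0487 mm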